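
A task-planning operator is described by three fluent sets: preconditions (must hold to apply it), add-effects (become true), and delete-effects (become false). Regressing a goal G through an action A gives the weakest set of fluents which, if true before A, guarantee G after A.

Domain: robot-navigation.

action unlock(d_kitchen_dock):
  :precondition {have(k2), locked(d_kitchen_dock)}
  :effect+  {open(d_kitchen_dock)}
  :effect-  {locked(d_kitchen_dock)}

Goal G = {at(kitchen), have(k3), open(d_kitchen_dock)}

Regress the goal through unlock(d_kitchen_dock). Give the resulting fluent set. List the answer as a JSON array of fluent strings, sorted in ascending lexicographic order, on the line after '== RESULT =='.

Compute (G \ add) ∪ pre:
  G ∩ del = {}  (empty — regression defined)
  G \ add = {at(kitchen), have(k3), open(d_kitchen_dock)} \ {open(d_kitchen_dock)} = {at(kitchen), have(k3)}
  ∪ pre   = {at(kitchen), have(k3)} ∪ {have(k2), locked(d_kitchen_dock)}
          = {at(kitchen), have(k2), have(k3), locked(d_kitchen_dock)}

== RESULT ==
["at(kitchen)", "have(k2)", "have(k3)", "locked(d_kitchen_dock)"]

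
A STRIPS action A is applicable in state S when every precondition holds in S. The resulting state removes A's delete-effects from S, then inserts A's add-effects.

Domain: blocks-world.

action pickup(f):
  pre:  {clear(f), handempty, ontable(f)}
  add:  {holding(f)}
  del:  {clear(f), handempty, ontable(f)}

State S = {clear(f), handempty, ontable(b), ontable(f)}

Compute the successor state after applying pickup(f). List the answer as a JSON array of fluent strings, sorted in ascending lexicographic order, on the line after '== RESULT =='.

Progress:
  pre ⊆ S: {clear(f), handempty, ontable(f)} ⊆ S  — applicable
  S \ del = {ontable(b)}
  ∪ add   = {holding(f), ontable(b)}

== RESULT ==
["holding(f)", "ontable(b)"]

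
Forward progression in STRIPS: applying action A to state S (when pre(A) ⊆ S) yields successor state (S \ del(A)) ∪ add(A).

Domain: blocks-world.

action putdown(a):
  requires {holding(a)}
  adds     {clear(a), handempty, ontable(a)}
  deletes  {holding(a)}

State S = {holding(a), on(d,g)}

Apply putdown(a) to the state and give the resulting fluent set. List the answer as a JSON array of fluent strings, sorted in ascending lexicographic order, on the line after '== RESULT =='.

Progress:
  pre ⊆ S: {holding(a)} ⊆ S  — applicable
  S \ del = {on(d,g)}
  ∪ add   = {clear(a), handempty, on(d,g), ontable(a)}

== RESULT ==
["clear(a)", "handempty", "on(d,g)", "ontable(a)"]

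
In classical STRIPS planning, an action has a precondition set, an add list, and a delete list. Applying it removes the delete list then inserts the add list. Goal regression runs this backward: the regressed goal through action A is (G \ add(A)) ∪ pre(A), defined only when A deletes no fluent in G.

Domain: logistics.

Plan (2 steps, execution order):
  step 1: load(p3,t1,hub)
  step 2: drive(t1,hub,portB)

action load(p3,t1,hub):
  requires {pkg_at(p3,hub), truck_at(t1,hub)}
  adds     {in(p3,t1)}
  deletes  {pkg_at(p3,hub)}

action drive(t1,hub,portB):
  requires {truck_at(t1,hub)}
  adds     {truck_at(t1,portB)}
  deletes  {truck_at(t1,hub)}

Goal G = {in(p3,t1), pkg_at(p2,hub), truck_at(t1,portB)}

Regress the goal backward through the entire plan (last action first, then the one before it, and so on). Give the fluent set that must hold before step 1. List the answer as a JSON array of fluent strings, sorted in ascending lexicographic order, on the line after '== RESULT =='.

Regress step by step:
  through step 2 (drive(t1,hub,portB)): drop {truck_at(t1,portB)}, keep {in(p3,t1), pkg_at(p2,hub)}, require {truck_at(t1,hub)}
    → {in(p3,t1), pkg_at(p2,hub), truck_at(t1,hub)}
  through step 1 (load(p3,t1,hub)): drop {in(p3,t1)}, keep {pkg_at(p2,hub), truck_at(t1,hub)}, require {pkg_at(p3,hub), truck_at(t1,hub)}
    → {pkg_at(p2,hub), pkg_at(p3,hub), truck_at(t1,hub)}

== RESULT ==
["pkg_at(p2,hub)", "pkg_at(p3,hub)", "truck_at(t1,hub)"]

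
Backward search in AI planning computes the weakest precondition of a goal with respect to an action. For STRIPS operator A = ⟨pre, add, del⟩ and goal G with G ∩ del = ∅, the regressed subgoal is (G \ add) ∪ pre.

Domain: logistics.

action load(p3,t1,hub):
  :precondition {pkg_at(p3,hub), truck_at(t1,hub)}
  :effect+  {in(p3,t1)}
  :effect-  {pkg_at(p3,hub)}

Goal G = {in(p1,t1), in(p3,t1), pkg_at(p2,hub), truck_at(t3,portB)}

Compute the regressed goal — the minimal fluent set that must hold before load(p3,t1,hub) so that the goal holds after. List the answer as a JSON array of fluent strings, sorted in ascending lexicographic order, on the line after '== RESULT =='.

Regress:
  G ∩ del = {}  (empty — regression defined)
  G \ add = {in(p1,t1), in(p3,t1), pkg_at(p2,hub), truck_at(t3,portB)} \ {in(p3,t1)} = {in(p1,t1), pkg_at(p2,hub), truck_at(t3,portB)}
  ∪ pre   = {in(p1,t1), pkg_at(p2,hub), truck_at(t3,portB)} ∪ {pkg_at(p3,hub), truck_at(t1,hub)}
          = {in(p1,t1), pkg_at(p2,hub), pkg_at(p3,hub), truck_at(t1,hub), truck_at(t3,portB)}

== RESULT ==
["in(p1,t1)", "pkg_at(p2,hub)", "pkg_at(p3,hub)", "truck_at(t1,hub)", "truck_at(t3,portB)"]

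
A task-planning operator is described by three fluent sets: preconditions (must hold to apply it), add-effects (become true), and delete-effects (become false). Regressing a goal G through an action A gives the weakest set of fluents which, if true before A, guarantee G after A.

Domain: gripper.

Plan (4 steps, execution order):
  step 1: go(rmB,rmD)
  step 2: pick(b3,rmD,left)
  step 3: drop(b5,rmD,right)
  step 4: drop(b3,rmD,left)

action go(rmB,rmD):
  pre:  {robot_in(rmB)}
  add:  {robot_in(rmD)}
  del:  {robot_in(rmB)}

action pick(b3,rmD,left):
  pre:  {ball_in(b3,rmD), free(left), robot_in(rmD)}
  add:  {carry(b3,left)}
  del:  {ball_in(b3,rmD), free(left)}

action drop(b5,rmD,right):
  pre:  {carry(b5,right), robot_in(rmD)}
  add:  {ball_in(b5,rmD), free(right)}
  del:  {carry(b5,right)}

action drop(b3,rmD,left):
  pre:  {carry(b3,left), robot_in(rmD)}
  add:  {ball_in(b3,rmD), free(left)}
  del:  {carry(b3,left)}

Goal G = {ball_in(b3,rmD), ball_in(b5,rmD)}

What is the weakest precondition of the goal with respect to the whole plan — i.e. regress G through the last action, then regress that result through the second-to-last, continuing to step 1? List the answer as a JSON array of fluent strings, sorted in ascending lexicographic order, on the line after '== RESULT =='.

Regress step by step:
  through step 4 (drop(b3,rmD,left)): drop {ball_in(b3,rmD)}, keep {ball_in(b5,rmD)}, require {carry(b3,left), robot_in(rmD)}
    → {ball_in(b5,rmD), carry(b3,left), robot_in(rmD)}
  through step 3 (drop(b5,rmD,right)): drop {ball_in(b5,rmD)}, keep {carry(b3,left), robot_in(rmD)}, require {carry(b5,right), robot_in(rmD)}
    → {carry(b3,left), carry(b5,right), robot_in(rmD)}
  through step 2 (pick(b3,rmD,left)): drop {carry(b3,left)}, keep {carry(b5,right), robot_in(rmD)}, require {ball_in(b3,rmD), free(left), robot_in(rmD)}
    → {ball_in(b3,rmD), carry(b5,right), free(left), robot_in(rmD)}
  through step 1 (go(rmB,rmD)): drop {robot_in(rmD)}, keep {ball_in(b3,rmD), carry(b5,right), free(left)}, require {robot_in(rmB)}
    → {ball_in(b3,rmD), carry(b5,right), free(left), robot_in(rmB)}

== RESULT ==
["ball_in(b3,rmD)", "carry(b5,right)", "free(left)", "robot_in(rmB)"]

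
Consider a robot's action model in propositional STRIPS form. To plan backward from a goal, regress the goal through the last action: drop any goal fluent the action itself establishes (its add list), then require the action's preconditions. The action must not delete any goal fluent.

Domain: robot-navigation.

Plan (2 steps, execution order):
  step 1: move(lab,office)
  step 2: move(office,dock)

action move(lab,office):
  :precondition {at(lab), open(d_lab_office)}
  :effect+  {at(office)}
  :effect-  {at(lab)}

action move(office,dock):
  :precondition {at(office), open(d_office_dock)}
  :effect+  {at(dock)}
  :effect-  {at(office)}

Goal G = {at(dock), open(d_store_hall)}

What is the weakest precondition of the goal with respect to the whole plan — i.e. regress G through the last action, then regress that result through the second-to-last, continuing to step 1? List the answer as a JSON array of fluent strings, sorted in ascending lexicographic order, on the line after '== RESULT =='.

Work backward from the goal:
  through step 2 (move(office,dock)): drop {at(dock)}, keep {open(d_store_hall)}, require {at(office), open(d_office_dock)}
    → {at(office), open(d_office_dock), open(d_store_hall)}
  through step 1 (move(lab,office)): drop {at(office)}, keep {open(d_office_dock), open(d_store_hall)}, require {at(lab), open(d_lab_office)}
    → {at(lab), open(d_lab_office), open(d_office_dock), open(d_store_hall)}

== RESULT ==
["at(lab)", "open(d_lab_office)", "open(d_office_dock)", "open(d_store_hall)"]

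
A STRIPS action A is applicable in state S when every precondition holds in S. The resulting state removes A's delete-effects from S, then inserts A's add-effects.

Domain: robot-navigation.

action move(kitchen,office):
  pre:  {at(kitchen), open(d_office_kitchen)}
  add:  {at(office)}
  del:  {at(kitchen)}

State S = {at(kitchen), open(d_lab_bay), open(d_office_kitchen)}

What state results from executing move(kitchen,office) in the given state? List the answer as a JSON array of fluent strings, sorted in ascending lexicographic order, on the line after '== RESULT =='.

Progress:
  pre ⊆ S: {at(kitchen), open(d_office_kitchen)} ⊆ S  — applicable
  S \ del = {open(d_lab_bay), open(d_office_kitchen)}
  ∪ add   = {at(office), open(d_lab_bay), open(d_office_kitchen)}

== RESULT ==
["at(office)", "open(d_lab_bay)", "open(d_office_kitchen)"]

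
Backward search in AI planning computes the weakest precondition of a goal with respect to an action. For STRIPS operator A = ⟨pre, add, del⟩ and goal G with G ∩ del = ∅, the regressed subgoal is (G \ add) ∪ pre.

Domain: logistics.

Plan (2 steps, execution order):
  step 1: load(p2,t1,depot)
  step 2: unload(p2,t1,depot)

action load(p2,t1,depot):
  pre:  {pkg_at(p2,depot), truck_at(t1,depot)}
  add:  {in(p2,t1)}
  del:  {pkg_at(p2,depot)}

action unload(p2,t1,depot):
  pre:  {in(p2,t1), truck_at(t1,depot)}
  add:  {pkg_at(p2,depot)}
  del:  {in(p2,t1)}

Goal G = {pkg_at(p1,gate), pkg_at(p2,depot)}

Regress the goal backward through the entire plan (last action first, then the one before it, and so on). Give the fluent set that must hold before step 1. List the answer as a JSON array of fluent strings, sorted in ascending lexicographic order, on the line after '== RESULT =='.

Regress step by step:
  through step 2 (unload(p2,t1,depot)): drop {pkg_at(p2,depot)}, keep {pkg_at(p1,gate)}, require {in(p2,t1), truck_at(t1,depot)}
    → {in(p2,t1), pkg_at(p1,gate), truck_at(t1,depot)}
  through step 1 (load(p2,t1,depot)): drop {in(p2,t1)}, keep {pkg_at(p1,gate), truck_at(t1,depot)}, require {pkg_at(p2,depot), truck_at(t1,depot)}
    → {pkg_at(p1,gate), pkg_at(p2,depot), truck_at(t1,depot)}

== RESULT ==
["pkg_at(p1,gate)", "pkg_at(p2,depot)", "truck_at(t1,depot)"]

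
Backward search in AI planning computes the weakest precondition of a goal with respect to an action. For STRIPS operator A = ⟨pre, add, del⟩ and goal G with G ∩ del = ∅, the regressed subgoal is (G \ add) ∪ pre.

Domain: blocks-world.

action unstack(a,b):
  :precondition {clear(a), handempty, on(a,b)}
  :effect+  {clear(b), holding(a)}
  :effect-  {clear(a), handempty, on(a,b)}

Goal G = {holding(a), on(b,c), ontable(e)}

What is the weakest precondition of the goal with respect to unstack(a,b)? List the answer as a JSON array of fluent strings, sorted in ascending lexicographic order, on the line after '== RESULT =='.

Compute (G \ add) ∪ pre:
  G ∩ del = {}  (empty — regression defined)
  G \ add = {holding(a), on(b,c), ontable(e)} \ {clear(b), holding(a)} = {on(b,c), ontable(e)}
  ∪ pre   = {on(b,c), ontable(e)} ∪ {clear(a), handempty, on(a,b)}
          = {clear(a), handempty, on(a,b), on(b,c), ontable(e)}

== RESULT ==
["clear(a)", "handempty", "on(a,b)", "on(b,c)", "ontable(e)"]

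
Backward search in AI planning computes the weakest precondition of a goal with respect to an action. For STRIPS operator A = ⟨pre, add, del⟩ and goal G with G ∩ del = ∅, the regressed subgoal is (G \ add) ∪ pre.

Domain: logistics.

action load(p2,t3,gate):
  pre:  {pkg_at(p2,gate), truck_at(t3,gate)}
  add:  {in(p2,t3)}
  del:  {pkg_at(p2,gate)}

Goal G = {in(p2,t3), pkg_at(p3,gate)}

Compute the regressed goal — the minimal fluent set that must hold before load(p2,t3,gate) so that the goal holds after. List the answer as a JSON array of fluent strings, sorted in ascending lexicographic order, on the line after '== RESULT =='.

Regress:
  G ∩ del = {}  (empty — regression defined)
  G \ add = {in(p2,t3), pkg_at(p3,gate)} \ {in(p2,t3)} = {pkg_at(p3,gate)}
  ∪ pre   = {pkg_at(p3,gate)} ∪ {pkg_at(p2,gate), truck_at(t3,gate)}
          = {pkg_at(p2,gate), pkg_at(p3,gate), truck_at(t3,gate)}

== RESULT ==
["pkg_at(p2,gate)", "pkg_at(p3,gate)", "truck_at(t3,gate)"]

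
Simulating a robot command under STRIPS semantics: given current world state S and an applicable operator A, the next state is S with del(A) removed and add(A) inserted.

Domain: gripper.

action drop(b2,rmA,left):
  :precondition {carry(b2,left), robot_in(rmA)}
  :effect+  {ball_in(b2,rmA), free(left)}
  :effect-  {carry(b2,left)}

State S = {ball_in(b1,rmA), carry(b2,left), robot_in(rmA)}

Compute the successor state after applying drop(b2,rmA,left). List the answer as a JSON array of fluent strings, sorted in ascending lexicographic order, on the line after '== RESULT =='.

Progress:
  pre ⊆ S: {carry(b2,left), robot_in(rmA)} ⊆ S  — applicable
  S \ del = {ball_in(b1,rmA), robot_in(rmA)}
  ∪ add   = {ball_in(b1,rmA), ball_in(b2,rmA), free(left), robot_in(rmA)}

== RESULT ==
["ball_in(b1,rmA)", "ball_in(b2,rmA)", "free(left)", "robot_in(rmA)"]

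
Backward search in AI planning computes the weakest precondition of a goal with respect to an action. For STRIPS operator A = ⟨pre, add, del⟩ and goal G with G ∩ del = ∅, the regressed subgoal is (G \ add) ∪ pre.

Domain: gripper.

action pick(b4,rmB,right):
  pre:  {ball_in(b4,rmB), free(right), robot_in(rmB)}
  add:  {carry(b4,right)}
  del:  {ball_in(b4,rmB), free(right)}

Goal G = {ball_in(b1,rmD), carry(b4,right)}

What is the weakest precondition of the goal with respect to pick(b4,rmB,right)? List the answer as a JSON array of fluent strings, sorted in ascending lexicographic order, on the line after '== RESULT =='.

Regress:
  G ∩ del = {}  (empty — regression defined)
  G \ add = {ball_in(b1,rmD), carry(b4,right)} \ {carry(b4,right)} = {ball_in(b1,rmD)}
  ∪ pre   = {ball_in(b1,rmD)} ∪ {ball_in(b4,rmB), free(right), robot_in(rmB)}
          = {ball_in(b1,rmD), ball_in(b4,rmB), free(right), robot_in(rmB)}

== RESULT ==
["ball_in(b1,rmD)", "ball_in(b4,rmB)", "free(right)", "robot_in(rmB)"]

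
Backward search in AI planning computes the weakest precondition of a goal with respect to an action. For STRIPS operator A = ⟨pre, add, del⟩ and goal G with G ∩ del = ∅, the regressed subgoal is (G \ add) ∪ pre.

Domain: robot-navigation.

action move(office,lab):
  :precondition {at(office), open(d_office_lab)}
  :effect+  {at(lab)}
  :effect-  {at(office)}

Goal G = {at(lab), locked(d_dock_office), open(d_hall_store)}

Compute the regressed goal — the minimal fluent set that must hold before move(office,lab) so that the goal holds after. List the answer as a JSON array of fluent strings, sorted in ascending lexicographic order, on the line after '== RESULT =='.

Regress:
  G ∩ del = {}  (empty — regression defined)
  G \ add = {at(lab), locked(d_dock_office), open(d_hall_store)} \ {at(lab)} = {locked(d_dock_office), open(d_hall_store)}
  ∪ pre   = {locked(d_dock_office), open(d_hall_store)} ∪ {at(office), open(d_office_lab)}
          = {at(office), locked(d_dock_office), open(d_hall_store), open(d_office_lab)}

== RESULT ==
["at(office)", "locked(d_dock_office)", "open(d_hall_store)", "open(d_office_lab)"]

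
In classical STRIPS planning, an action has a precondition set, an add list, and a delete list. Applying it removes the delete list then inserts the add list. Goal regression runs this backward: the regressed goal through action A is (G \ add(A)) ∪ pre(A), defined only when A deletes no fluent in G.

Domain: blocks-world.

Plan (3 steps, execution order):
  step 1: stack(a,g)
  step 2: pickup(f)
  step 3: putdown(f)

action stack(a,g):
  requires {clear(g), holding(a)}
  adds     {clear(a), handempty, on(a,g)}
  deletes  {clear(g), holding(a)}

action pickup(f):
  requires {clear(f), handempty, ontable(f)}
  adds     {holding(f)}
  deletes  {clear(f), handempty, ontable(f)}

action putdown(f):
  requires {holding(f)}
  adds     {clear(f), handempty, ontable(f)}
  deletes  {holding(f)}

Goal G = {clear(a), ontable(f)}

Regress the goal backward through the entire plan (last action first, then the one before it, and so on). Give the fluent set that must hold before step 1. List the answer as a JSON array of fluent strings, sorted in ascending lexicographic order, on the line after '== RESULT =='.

Work backward from the goal:
  through step 3 (putdown(f)): drop {ontable(f)}, keep {clear(a)}, require {holding(f)}
    → {clear(a), holding(f)}
  through step 2 (pickup(f)): drop {holding(f)}, keep {clear(a)}, require {clear(f), handempty, ontable(f)}
    → {clear(a), clear(f), handempty, ontable(f)}
  through step 1 (stack(a,g)): drop {clear(a), handempty}, keep {clear(f), ontable(f)}, require {clear(g), holding(a)}
    → {clear(f), clear(g), holding(a), ontable(f)}

== RESULT ==
["clear(f)", "clear(g)", "holding(a)", "ontable(f)"]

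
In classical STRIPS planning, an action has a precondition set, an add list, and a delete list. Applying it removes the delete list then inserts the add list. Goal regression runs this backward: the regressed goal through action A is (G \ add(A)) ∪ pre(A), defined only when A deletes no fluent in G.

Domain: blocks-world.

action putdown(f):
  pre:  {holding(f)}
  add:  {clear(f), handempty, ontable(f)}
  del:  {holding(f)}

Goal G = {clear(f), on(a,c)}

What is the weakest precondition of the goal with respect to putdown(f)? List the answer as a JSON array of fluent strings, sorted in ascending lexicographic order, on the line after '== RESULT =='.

Regress:
  G ∩ del = {}  (empty — regression defined)
  G \ add = {clear(f), on(a,c)} \ {clear(f), handempty, ontable(f)} = {on(a,c)}
  ∪ pre   = {on(a,c)} ∪ {holding(f)}
          = {holding(f), on(a,c)}

== RESULT ==
["holding(f)", "on(a,c)"]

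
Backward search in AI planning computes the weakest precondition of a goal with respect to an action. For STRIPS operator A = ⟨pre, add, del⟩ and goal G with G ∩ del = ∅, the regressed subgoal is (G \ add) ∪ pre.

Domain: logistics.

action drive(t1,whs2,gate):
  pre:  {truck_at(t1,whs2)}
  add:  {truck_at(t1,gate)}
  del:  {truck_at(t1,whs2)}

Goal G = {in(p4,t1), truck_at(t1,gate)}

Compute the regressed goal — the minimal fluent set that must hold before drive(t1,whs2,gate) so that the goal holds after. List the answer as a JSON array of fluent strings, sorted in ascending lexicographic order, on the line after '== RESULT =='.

Compute (G \ add) ∪ pre:
  G ∩ del = {}  (empty — regression defined)
  G \ add = {in(p4,t1), truck_at(t1,gate)} \ {truck_at(t1,gate)} = {in(p4,t1)}
  ∪ pre   = {in(p4,t1)} ∪ {truck_at(t1,whs2)}
          = {in(p4,t1), truck_at(t1,whs2)}

== RESULT ==
["in(p4,t1)", "truck_at(t1,whs2)"]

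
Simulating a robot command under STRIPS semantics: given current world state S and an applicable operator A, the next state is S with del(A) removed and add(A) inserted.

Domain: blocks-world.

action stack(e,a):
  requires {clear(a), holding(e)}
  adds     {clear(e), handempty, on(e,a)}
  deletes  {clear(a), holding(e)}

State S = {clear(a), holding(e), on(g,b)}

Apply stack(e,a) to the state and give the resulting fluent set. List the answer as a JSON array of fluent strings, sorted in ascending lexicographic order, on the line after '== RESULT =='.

Progress:
  pre ⊆ S: {clear(a), holding(e)} ⊆ S  — applicable
  S \ del = {on(g,b)}
  ∪ add   = {clear(e), handempty, on(e,a), on(g,b)}

== RESULT ==
["clear(e)", "handempty", "on(e,a)", "on(g,b)"]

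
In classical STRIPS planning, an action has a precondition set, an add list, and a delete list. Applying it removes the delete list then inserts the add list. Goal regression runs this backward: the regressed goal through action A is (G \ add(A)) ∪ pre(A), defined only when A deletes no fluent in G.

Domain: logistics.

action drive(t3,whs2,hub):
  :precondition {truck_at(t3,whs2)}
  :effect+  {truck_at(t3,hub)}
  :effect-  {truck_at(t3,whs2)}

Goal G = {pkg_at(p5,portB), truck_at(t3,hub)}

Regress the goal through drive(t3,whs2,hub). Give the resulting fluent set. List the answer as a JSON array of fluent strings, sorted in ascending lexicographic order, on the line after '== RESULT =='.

Compute (G \ add) ∪ pre:
  G ∩ del = {}  (empty — regression defined)
  G \ add = {pkg_at(p5,portB), truck_at(t3,hub)} \ {truck_at(t3,hub)} = {pkg_at(p5,portB)}
  ∪ pre   = {pkg_at(p5,portB)} ∪ {truck_at(t3,whs2)}
          = {pkg_at(p5,portB), truck_at(t3,whs2)}

== RESULT ==
["pkg_at(p5,portB)", "truck_at(t3,whs2)"]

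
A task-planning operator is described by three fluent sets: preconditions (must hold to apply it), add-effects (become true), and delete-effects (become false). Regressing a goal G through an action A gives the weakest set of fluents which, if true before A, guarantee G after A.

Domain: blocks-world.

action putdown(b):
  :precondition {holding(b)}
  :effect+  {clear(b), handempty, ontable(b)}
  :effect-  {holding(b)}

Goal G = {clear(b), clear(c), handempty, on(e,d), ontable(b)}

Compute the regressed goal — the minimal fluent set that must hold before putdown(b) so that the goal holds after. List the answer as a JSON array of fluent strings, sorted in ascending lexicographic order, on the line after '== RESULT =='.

Compute (G \ add) ∪ pre:
  G ∩ del = {}  (empty — regression defined)
  G \ add = {clear(b), clear(c), handempty, on(e,d), ontable(b)} \ {clear(b), handempty, ontable(b)} = {clear(c), on(e,d)}
  ∪ pre   = {clear(c), on(e,d)} ∪ {holding(b)}
          = {clear(c), holding(b), on(e,d)}

== RESULT ==
["clear(c)", "holding(b)", "on(e,d)"]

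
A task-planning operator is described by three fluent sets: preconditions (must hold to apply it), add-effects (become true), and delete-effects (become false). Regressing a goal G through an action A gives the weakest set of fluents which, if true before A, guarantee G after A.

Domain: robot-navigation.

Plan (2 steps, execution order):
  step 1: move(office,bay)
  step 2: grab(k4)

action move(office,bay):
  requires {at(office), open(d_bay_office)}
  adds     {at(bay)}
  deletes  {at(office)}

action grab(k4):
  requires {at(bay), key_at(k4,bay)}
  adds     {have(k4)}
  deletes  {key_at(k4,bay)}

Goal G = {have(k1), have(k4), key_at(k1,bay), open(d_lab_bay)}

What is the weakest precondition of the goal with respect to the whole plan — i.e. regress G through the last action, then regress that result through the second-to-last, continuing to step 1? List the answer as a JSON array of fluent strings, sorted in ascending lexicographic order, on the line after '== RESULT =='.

Regress step by step:
  through step 2 (grab(k4)): drop {have(k4)}, keep {have(k1), key_at(k1,bay), open(d_lab_bay)}, require {at(bay), key_at(k4,bay)}
    → {at(bay), have(k1), key_at(k1,bay), key_at(k4,bay), open(d_lab_bay)}
  through step 1 (move(office,bay)): drop {at(bay)}, keep {have(k1), key_at(k1,bay), key_at(k4,bay), open(d_lab_bay)}, require {at(office), open(d_bay_office)}
    → {at(office), have(k1), key_at(k1,bay), key_at(k4,bay), open(d_bay_office), open(d_lab_bay)}

== RESULT ==
["at(office)", "have(k1)", "key_at(k1,bay)", "key_at(k4,bay)", "open(d_bay_office)", "open(d_lab_bay)"]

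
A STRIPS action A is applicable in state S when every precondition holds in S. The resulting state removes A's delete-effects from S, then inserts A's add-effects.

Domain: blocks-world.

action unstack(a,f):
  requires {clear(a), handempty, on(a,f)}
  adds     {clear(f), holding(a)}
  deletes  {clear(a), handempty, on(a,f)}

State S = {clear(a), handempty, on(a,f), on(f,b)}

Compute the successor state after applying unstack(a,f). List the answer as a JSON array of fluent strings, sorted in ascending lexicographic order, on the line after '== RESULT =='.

Compute (S \ del) ∪ add:
  pre ⊆ S: {clear(a), handempty, on(a,f)} ⊆ S  — applicable
  S \ del = {on(f,b)}
  ∪ add   = {clear(f), holding(a), on(f,b)}

== RESULT ==
["clear(f)", "holding(a)", "on(f,b)"]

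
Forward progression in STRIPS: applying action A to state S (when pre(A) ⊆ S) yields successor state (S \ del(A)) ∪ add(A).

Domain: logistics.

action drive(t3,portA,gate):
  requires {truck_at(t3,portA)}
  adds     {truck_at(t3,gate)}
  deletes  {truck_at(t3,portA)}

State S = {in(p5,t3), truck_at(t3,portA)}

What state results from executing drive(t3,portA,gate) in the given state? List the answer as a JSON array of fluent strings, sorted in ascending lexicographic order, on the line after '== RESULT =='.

Compute (S \ del) ∪ add:
  pre ⊆ S: {truck_at(t3,portA)} ⊆ S  — applicable
  S \ del = {in(p5,t3)}
  ∪ add   = {in(p5,t3), truck_at(t3,gate)}

== RESULT ==
["in(p5,t3)", "truck_at(t3,gate)"]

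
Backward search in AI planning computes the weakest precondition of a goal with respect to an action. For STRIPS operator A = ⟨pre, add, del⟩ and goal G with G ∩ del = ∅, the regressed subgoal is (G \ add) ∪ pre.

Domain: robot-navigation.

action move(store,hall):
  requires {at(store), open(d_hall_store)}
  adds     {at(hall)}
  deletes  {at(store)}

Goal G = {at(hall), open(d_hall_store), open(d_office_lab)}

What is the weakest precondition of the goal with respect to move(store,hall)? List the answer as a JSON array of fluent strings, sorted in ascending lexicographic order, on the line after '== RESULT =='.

Compute (G \ add) ∪ pre:
  G ∩ del = {}  (empty — regression defined)
  G \ add = {at(hall), open(d_hall_store), open(d_office_lab)} \ {at(hall)} = {open(d_hall_store), open(d_office_lab)}
  ∪ pre   = {open(d_hall_store), open(d_office_lab)} ∪ {at(store), open(d_hall_store)}
          = {at(store), open(d_hall_store), open(d_office_lab)}

== RESULT ==
["at(store)", "open(d_hall_store)", "open(d_office_lab)"]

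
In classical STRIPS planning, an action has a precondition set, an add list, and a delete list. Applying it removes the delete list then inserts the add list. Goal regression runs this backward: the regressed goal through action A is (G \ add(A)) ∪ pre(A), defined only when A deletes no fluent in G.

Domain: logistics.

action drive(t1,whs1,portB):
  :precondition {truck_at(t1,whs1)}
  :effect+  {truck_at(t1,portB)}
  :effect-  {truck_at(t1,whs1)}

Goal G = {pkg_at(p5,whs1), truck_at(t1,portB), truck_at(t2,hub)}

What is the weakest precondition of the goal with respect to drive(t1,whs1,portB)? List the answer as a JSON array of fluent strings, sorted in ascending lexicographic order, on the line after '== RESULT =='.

Compute (G \ add) ∪ pre:
  G ∩ del = {}  (empty — regression defined)
  G \ add = {pkg_at(p5,whs1), truck_at(t1,portB), truck_at(t2,hub)} \ {truck_at(t1,portB)} = {pkg_at(p5,whs1), truck_at(t2,hub)}
  ∪ pre   = {pkg_at(p5,whs1), truck_at(t2,hub)} ∪ {truck_at(t1,whs1)}
          = {pkg_at(p5,whs1), truck_at(t1,whs1), truck_at(t2,hub)}

== RESULT ==
["pkg_at(p5,whs1)", "truck_at(t1,whs1)", "truck_at(t2,hub)"]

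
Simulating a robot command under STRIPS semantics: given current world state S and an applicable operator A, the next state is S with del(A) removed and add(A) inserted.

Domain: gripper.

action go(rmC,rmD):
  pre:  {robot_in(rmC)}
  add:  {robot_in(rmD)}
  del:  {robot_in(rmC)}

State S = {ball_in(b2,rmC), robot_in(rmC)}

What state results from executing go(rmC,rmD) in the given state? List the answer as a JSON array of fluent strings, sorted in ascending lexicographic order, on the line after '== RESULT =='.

Progress:
  pre ⊆ S: {robot_in(rmC)} ⊆ S  — applicable
  S \ del = {ball_in(b2,rmC)}
  ∪ add   = {ball_in(b2,rmC), robot_in(rmD)}

== RESULT ==
["ball_in(b2,rmC)", "robot_in(rmD)"]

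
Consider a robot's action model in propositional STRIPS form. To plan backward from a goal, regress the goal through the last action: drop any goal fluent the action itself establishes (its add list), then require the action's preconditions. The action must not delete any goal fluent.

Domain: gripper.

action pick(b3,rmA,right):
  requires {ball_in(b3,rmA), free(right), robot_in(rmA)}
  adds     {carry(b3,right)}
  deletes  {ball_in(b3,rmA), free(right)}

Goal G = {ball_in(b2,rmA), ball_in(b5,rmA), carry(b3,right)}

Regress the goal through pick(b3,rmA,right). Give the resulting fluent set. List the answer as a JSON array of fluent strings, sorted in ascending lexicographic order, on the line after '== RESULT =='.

Compute (G \ add) ∪ pre:
  G ∩ del = {}  (empty — regression defined)
  G \ add = {ball_in(b2,rmA), ball_in(b5,rmA), carry(b3,right)} \ {carry(b3,right)} = {ball_in(b2,rmA), ball_in(b5,rmA)}
  ∪ pre   = {ball_in(b2,rmA), ball_in(b5,rmA)} ∪ {ball_in(b3,rmA), free(right), robot_in(rmA)}
          = {ball_in(b2,rmA), ball_in(b3,rmA), ball_in(b5,rmA), free(right), robot_in(rmA)}

== RESULT ==
["ball_in(b2,rmA)", "ball_in(b3,rmA)", "ball_in(b5,rmA)", "free(right)", "robot_in(rmA)"]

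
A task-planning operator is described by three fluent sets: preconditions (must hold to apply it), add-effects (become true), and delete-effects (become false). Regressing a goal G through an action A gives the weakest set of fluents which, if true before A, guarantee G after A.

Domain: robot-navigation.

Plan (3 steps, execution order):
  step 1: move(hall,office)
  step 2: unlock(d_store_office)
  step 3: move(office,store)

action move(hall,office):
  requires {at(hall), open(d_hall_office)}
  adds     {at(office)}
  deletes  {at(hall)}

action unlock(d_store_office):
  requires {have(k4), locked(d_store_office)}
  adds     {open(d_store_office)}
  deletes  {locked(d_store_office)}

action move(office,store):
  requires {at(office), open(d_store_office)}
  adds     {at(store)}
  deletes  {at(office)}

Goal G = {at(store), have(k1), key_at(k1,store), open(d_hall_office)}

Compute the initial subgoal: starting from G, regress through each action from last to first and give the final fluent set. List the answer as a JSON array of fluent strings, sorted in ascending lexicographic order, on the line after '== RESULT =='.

Regress step by step:
  through step 3 (move(office,store)): drop {at(store)}, keep {have(k1), key_at(k1,store), open(d_hall_office)}, require {at(office), open(d_store_office)}
    → {at(office), have(k1), key_at(k1,store), open(d_hall_office), open(d_store_office)}
  through step 2 (unlock(d_store_office)): drop {open(d_store_office)}, keep {at(office), have(k1), key_at(k1,store), open(d_hall_office)}, require {have(k4), locked(d_store_office)}
    → {at(office), have(k1), have(k4), key_at(k1,store), locked(d_store_office), open(d_hall_office)}
  through step 1 (move(hall,office)): drop {at(office)}, keep {have(k1), have(k4), key_at(k1,store), locked(d_store_office), open(d_hall_office)}, require {at(hall), open(d_hall_office)}
    → {at(hall), have(k1), have(k4), key_at(k1,store), locked(d_store_office), open(d_hall_office)}

== RESULT ==
["at(hall)", "have(k1)", "have(k4)", "key_at(k1,store)", "locked(d_store_office)", "open(d_hall_office)"]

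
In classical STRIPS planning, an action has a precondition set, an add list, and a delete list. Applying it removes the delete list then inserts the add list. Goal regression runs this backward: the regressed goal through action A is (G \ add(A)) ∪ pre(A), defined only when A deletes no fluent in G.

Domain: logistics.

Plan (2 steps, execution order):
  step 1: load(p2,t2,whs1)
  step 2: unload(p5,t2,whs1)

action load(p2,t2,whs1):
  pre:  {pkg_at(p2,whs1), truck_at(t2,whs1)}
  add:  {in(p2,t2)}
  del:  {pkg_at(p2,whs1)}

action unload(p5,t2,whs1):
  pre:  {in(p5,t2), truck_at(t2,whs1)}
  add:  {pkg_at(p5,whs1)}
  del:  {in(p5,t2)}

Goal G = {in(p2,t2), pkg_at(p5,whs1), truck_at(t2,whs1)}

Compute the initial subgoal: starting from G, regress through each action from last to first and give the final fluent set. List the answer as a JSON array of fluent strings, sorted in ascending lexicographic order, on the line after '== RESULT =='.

Work backward from the goal:
  through step 2 (unload(p5,t2,whs1)): drop {pkg_at(p5,whs1)}, keep {in(p2,t2), truck_at(t2,whs1)}, require {in(p5,t2), truck_at(t2,whs1)}
    → {in(p2,t2), in(p5,t2), truck_at(t2,whs1)}
  through step 1 (load(p2,t2,whs1)): drop {in(p2,t2)}, keep {in(p5,t2), truck_at(t2,whs1)}, require {pkg_at(p2,whs1), truck_at(t2,whs1)}
    → {in(p5,t2), pkg_at(p2,whs1), truck_at(t2,whs1)}

== RESULT ==
["in(p5,t2)", "pkg_at(p2,whs1)", "truck_at(t2,whs1)"]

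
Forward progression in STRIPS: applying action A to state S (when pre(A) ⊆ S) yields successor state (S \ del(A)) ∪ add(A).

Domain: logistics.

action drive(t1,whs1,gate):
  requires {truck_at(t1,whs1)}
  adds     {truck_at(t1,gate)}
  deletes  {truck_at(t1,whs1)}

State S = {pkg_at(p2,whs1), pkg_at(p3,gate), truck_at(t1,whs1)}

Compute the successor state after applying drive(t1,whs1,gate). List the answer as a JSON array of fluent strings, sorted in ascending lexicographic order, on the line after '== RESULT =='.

Compute (S \ del) ∪ add:
  pre ⊆ S: {truck_at(t1,whs1)} ⊆ S  — applicable
  S \ del = {pkg_at(p2,whs1), pkg_at(p3,gate)}
  ∪ add   = {pkg_at(p2,whs1), pkg_at(p3,gate), truck_at(t1,gate)}

== RESULT ==
["pkg_at(p2,whs1)", "pkg_at(p3,gate)", "truck_at(t1,gate)"]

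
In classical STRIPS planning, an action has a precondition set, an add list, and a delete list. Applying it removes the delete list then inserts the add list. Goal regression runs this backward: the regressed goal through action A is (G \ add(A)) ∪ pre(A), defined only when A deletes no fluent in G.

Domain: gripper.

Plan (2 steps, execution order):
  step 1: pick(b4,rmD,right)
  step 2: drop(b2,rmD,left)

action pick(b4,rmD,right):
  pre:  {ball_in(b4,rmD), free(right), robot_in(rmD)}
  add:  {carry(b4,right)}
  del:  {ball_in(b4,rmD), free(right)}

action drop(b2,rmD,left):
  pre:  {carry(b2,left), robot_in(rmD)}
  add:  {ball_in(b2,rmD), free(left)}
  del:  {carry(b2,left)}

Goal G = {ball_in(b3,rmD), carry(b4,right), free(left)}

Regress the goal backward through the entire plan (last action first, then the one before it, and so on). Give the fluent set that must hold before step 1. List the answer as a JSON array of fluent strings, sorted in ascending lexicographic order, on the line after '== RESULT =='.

Regress step by step:
  through step 2 (drop(b2,rmD,left)): drop {free(left)}, keep {ball_in(b3,rmD), carry(b4,right)}, require {carry(b2,left), robot_in(rmD)}
    → {ball_in(b3,rmD), carry(b2,left), carry(b4,right), robot_in(rmD)}
  through step 1 (pick(b4,rmD,right)): drop {carry(b4,right)}, keep {ball_in(b3,rmD), carry(b2,left), robot_in(rmD)}, require {ball_in(b4,rmD), free(right), robot_in(rmD)}
    → {ball_in(b3,rmD), ball_in(b4,rmD), carry(b2,left), free(right), robot_in(rmD)}

== RESULT ==
["ball_in(b3,rmD)", "ball_in(b4,rmD)", "carry(b2,left)", "free(right)", "robot_in(rmD)"]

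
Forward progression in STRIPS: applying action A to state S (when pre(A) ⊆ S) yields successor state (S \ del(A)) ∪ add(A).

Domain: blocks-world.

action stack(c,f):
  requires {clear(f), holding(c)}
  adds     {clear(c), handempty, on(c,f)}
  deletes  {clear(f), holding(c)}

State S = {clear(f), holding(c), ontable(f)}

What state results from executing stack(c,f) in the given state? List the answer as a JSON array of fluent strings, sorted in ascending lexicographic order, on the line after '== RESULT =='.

Progress:
  pre ⊆ S: {clear(f), holding(c)} ⊆ S  — applicable
  S \ del = {ontable(f)}
  ∪ add   = {clear(c), handempty, on(c,f), ontable(f)}

== RESULT ==
["clear(c)", "handempty", "on(c,f)", "ontable(f)"]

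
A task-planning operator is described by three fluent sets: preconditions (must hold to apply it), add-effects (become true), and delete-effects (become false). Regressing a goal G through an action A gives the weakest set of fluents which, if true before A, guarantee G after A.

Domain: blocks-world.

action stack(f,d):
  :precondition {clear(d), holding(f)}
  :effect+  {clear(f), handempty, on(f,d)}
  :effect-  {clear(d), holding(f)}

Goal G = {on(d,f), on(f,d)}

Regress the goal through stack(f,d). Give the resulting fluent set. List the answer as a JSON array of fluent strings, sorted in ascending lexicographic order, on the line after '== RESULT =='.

Compute (G \ add) ∪ pre:
  G ∩ del = {}  (empty — regression defined)
  G \ add = {on(d,f), on(f,d)} \ {clear(f), handempty, on(f,d)} = {on(d,f)}
  ∪ pre   = {on(d,f)} ∪ {clear(d), holding(f)}
          = {clear(d), holding(f), on(d,f)}

== RESULT ==
["clear(d)", "holding(f)", "on(d,f)"]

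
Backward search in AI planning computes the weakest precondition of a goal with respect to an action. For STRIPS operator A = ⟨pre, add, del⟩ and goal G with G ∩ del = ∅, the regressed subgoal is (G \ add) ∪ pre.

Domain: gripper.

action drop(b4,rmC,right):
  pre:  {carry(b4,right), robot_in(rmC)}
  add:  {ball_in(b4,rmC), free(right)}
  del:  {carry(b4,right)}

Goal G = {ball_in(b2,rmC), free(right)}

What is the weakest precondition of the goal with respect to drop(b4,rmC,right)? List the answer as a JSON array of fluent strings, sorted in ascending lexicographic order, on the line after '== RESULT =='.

Regress:
  G ∩ del = {}  (empty — regression defined)
  G \ add = {ball_in(b2,rmC), free(right)} \ {ball_in(b4,rmC), free(right)} = {ball_in(b2,rmC)}
  ∪ pre   = {ball_in(b2,rmC)} ∪ {carry(b4,right), robot_in(rmC)}
          = {ball_in(b2,rmC), carry(b4,right), robot_in(rmC)}

== RESULT ==
["ball_in(b2,rmC)", "carry(b4,right)", "robot_in(rmC)"]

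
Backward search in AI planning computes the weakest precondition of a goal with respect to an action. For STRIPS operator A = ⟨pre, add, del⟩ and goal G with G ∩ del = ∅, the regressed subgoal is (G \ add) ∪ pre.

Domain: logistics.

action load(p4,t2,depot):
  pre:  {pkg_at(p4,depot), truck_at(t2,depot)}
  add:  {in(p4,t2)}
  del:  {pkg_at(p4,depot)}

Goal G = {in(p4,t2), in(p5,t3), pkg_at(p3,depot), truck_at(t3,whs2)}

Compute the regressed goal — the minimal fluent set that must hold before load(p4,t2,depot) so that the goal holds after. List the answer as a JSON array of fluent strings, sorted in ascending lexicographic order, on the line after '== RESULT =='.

Regress:
  G ∩ del = {}  (empty — regression defined)
  G \ add = {in(p4,t2), in(p5,t3), pkg_at(p3,depot), truck_at(t3,whs2)} \ {in(p4,t2)} = {in(p5,t3), pkg_at(p3,depot), truck_at(t3,whs2)}
  ∪ pre   = {in(p5,t3), pkg_at(p3,depot), truck_at(t3,whs2)} ∪ {pkg_at(p4,depot), truck_at(t2,depot)}
          = {in(p5,t3), pkg_at(p3,depot), pkg_at(p4,depot), truck_at(t2,depot), truck_at(t3,whs2)}

== RESULT ==
["in(p5,t3)", "pkg_at(p3,depot)", "pkg_at(p4,depot)", "truck_at(t2,depot)", "truck_at(t3,whs2)"]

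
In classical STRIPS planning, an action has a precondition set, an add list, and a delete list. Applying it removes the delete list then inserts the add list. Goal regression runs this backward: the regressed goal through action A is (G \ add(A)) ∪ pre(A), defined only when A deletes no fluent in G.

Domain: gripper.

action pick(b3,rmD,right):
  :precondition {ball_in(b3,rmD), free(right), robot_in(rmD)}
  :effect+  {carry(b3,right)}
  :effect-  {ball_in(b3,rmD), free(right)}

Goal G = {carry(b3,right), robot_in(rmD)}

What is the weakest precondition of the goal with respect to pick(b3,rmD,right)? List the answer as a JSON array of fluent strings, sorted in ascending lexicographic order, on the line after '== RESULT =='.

Compute (G \ add) ∪ pre:
  G ∩ del = {}  (empty — regression defined)
  G \ add = {carry(b3,right), robot_in(rmD)} \ {carry(b3,right)} = {robot_in(rmD)}
  ∪ pre   = {robot_in(rmD)} ∪ {ball_in(b3,rmD), free(right), robot_in(rmD)}
          = {ball_in(b3,rmD), free(right), robot_in(rmD)}

== RESULT ==
["ball_in(b3,rmD)", "free(right)", "robot_in(rmD)"]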